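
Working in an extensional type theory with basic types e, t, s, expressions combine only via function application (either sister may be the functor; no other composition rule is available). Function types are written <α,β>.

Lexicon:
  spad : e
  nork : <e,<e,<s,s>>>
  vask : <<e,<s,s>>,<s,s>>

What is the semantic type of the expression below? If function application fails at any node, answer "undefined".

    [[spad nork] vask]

<s,s>

[spad nork]: functor nork : <e,<e,<s,s>>>, argument spad : e; result <e,<s,s>>.
[[spad nork] vask]: functor vask : <<e,<s,s>>,<s,s>>, argument [spad nork] : <e,<s,s>>; result <s,s>.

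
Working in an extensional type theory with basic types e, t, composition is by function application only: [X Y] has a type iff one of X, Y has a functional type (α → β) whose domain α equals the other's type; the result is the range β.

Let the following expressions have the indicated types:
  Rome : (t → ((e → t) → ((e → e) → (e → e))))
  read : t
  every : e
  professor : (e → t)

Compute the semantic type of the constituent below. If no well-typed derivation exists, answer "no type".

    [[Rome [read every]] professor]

no type

[read every]: t and e cannot combine by function application — type clash.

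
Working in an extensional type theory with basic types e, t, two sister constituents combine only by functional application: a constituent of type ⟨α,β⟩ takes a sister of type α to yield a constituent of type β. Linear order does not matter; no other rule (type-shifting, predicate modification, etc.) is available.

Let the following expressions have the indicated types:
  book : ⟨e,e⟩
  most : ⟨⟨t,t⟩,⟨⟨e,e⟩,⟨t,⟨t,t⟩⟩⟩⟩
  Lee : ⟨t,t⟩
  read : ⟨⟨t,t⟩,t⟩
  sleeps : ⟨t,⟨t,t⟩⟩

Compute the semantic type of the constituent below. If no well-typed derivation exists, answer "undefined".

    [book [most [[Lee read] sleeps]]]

⟨t,⟨t,t⟩⟩

[Lee read]: read is ⟨⟨t,t⟩,t⟩, Lee is ⟨t,t⟩; result t.
[[Lee read] sleeps]: sleeps is ⟨t,⟨t,t⟩⟩, [Lee read] is t; result ⟨t,t⟩.
[most [[Lee read] sleeps]]: most is ⟨⟨t,t⟩,⟨⟨e,e⟩,⟨t,⟨t,t⟩⟩⟩⟩, [[Lee read] sleeps] is ⟨t,t⟩; result ⟨⟨e,e⟩,⟨t,⟨t,t⟩⟩⟩.
[book [most [[Lee read] sleeps]]]: [most [[Lee read] sleeps]] is ⟨⟨e,e⟩,⟨t,⟨t,t⟩⟩⟩, book is ⟨e,e⟩; result ⟨t,⟨t,t⟩⟩.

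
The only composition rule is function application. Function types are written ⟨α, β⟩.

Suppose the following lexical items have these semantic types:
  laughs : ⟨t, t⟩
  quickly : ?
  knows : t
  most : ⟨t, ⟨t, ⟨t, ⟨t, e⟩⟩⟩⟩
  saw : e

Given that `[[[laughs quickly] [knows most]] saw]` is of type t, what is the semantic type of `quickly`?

⟨⟨t, t⟩, ⟨⟨t, ⟨t, ⟨t, e⟩⟩⟩, ⟨e, t⟩⟩⟩

At [[[laughs quickly] [knows most]] saw] (required: t): saw is e, which is not a function with range t; hence [[laughs quickly] [knows most]] is the functor — type ⟨e, t⟩.
At [[laughs quickly] [knows most]] (required: ⟨e, t⟩): [knows most] is ⟨t, ⟨t, ⟨t, e⟩⟩⟩, which is not a function with range ⟨e, t⟩; hence [laughs quickly] is the functor — type ⟨⟨t, ⟨t, ⟨t, e⟩⟩⟩, ⟨e, t⟩⟩.
At [laughs quickly] (required: ⟨⟨t, ⟨t, ⟨t, e⟩⟩⟩, ⟨e, t⟩⟩): laughs is ⟨t, t⟩, which is not a function with range ⟨⟨t, ⟨t, ⟨t, e⟩⟩⟩, ⟨e, t⟩⟩; hence quickly is the functor — type ⟨⟨t, t⟩, ⟨⟨t, ⟨t, ⟨t, e⟩⟩⟩, ⟨e, t⟩⟩⟩.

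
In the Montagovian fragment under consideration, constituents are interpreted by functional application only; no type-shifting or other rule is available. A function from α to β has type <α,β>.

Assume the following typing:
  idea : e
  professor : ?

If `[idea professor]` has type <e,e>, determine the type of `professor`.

<e,<e,e>>

[idea professor] must have type <e,e>. The sister idea has type e; that is not a function onto <e,e>, so professor must be the functor, of type <e,<e,e>>.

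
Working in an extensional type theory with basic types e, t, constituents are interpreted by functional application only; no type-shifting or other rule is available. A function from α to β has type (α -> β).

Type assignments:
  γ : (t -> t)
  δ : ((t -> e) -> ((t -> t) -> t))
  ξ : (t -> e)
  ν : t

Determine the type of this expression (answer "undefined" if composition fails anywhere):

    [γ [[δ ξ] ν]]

[δ ξ]: functor δ : ((t -> e) -> ((t -> t) -> t)), argument ξ : (t -> e); result ((t -> t) -> t).
[[δ ξ] ν]: ((t -> t) -> t) and t cannot combine by function application — type clash.

undefined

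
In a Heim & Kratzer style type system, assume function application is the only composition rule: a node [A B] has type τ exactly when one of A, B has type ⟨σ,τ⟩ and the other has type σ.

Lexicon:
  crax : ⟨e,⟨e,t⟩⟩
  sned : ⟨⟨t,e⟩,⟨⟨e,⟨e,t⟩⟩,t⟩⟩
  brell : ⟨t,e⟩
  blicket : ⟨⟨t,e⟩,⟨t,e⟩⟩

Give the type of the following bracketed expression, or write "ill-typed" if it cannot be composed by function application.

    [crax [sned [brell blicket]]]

[brell blicket] — blicket of type ⟨⟨t,e⟩,⟨t,e⟩⟩ combines with brell of type ⟨t,e⟩: type ⟨t,e⟩.
[sned [brell blicket]] — sned of type ⟨⟨t,e⟩,⟨⟨e,⟨e,t⟩⟩,t⟩⟩ combines with [brell blicket] of type ⟨t,e⟩: type ⟨⟨e,⟨e,t⟩⟩,t⟩.
[crax [sned [brell blicket]]] — [sned [brell blicket]] of type ⟨⟨e,⟨e,t⟩⟩,t⟩ combines with crax of type ⟨e,⟨e,t⟩⟩: type t.

t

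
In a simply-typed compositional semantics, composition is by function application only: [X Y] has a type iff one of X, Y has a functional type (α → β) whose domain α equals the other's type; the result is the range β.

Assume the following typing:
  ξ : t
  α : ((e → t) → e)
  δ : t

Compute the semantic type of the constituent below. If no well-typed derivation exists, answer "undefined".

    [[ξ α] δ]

undefined

At [ξ α]: neither t nor ((e → t) → e) can take the other as argument; the node is ill-typed.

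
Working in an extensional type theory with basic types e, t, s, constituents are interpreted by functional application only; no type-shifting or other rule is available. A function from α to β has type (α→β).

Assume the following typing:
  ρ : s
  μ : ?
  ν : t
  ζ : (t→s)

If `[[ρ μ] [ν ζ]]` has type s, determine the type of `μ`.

[[ρ μ] [ν ζ]] is required to be s. [ν ζ] : s cannot yield s as functor, so [ρ μ] : (s→s).
[ρ μ] is required to be (s→s). ρ : s cannot yield (s→s) as functor, so μ : (s→(s→s)).

(s→(s→s))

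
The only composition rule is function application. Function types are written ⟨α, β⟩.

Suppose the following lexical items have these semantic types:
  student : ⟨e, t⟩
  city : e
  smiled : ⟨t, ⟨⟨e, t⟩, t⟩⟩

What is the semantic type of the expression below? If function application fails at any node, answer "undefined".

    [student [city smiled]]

[city smiled]: e with ⟨t, ⟨⟨e, t⟩, t⟩⟩ — neither is a function whose domain matches the other; composition fails here.

undefined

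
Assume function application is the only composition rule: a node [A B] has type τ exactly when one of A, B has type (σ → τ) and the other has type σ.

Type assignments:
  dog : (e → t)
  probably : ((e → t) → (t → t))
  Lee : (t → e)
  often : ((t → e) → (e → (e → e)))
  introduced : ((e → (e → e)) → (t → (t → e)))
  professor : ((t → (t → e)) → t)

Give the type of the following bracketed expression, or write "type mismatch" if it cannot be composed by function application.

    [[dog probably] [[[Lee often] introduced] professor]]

t

[dog probably]: ((e → t) → (t → t)) applied to (e → t) yields (t → t).
[Lee often]: ((t → e) → (e → (e → e))) applied to (t → e) yields (e → (e → e)).
[[Lee often] introduced]: ((e → (e → e)) → (t → (t → e))) applied to (e → (e → e)) yields (t → (t → e)).
[[[Lee often] introduced] professor]: ((t → (t → e)) → t) applied to (t → (t → e)) yields t.
[[dog probably] [[[Lee often] introduced] professor]]: (t → t) applied to t yields t.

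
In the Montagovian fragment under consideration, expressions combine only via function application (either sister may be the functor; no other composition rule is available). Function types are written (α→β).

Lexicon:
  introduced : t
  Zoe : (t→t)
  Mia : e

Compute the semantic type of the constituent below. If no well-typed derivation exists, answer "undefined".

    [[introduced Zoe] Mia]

[introduced Zoe]: (t→t) applied to t yields t.
[[introduced Zoe] Mia]: t with e — neither is a function whose domain matches the other; composition fails here.

undefined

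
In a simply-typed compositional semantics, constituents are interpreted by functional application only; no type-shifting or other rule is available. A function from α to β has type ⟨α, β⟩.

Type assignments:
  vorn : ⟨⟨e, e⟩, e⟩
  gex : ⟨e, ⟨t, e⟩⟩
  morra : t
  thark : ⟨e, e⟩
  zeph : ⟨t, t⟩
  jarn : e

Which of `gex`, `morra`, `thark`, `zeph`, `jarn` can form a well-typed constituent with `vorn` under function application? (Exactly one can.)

gex : ⟨e, ⟨t, e⟩⟩ — does not combine with vorn.
morra : t — does not combine with vorn.
thark — combines: vorn : ⟨⟨e, e⟩, e⟩ takes thark : ⟨e, e⟩ as argument, giving e.
zeph : ⟨t, t⟩ — does not combine with vorn.
jarn : e — does not combine with vorn.

thark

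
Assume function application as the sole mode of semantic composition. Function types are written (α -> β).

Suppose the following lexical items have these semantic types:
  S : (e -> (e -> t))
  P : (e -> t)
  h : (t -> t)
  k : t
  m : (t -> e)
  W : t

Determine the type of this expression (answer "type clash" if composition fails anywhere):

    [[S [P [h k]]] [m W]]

[h k]: h is (t -> t), k is t; result t.
At [P [h k]]: neither (e -> t) nor t can take the other as argument; the node is ill-typed.

type clash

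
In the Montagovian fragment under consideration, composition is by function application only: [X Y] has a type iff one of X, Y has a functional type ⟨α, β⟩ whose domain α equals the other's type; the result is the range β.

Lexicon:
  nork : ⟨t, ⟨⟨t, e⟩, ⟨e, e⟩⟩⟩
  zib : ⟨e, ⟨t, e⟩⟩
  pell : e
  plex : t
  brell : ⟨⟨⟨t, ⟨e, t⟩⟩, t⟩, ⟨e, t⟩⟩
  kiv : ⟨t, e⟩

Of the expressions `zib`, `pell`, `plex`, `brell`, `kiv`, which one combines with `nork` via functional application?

zib : ⟨e, ⟨t, e⟩⟩ — no; nork wants t, and zib wants e.
pell : e — no; nork wants t, and pell wants nothing (atomic).
plex — combines: nork : ⟨t, ⟨⟨t, e⟩, ⟨e, e⟩⟩⟩ takes plex : t as argument, giving ⟨⟨t, e⟩, ⟨e, e⟩⟩.
brell : ⟨⟨⟨t, ⟨e, t⟩⟩, t⟩, ⟨e, t⟩⟩ — no; nork wants t, and brell wants ⟨⟨t, ⟨e, t⟩⟩, t⟩.
kiv : ⟨t, e⟩ — no; nork wants t, and kiv wants t.

plex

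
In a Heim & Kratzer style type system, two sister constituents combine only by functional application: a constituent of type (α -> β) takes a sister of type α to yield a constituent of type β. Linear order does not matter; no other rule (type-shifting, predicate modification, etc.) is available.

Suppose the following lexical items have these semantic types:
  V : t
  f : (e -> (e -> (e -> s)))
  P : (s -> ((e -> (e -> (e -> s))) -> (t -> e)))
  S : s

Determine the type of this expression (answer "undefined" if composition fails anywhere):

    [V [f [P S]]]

e

[P S]: P is (s -> ((e -> (e -> (e -> s))) -> (t -> e))), S is s; result ((e -> (e -> (e -> s))) -> (t -> e)).
[f [P S]]: [P S] is ((e -> (e -> (e -> s))) -> (t -> e)), f is (e -> (e -> (e -> s))); result (t -> e).
[V [f [P S]]]: [f [P S]] is (t -> e), V is t; result e.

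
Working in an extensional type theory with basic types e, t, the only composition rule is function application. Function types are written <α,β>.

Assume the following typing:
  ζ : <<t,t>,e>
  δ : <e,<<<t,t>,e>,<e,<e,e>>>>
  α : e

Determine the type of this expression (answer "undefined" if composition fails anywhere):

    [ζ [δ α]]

<e,<e,e>>

[δ α]: δ is <e,<<<t,t>,e>,<e,<e,e>>>>, α is e; result <<<t,t>,e>,<e,<e,e>>>.
[ζ [δ α]]: [δ α] is <<<t,t>,e>,<e,<e,e>>>, ζ is <<t,t>,e>; result <e,<e,e>>.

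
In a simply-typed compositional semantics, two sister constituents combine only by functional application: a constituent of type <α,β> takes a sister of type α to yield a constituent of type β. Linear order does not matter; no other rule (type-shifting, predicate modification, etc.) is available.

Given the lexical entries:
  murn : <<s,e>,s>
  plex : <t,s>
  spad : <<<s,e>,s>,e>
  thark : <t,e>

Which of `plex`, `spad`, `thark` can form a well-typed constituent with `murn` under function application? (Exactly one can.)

plex : <t,s> — murn needs <s,e>; plex needs t; neither fits.
spad — combines: spad : <<<s,e>,s>,e> takes murn : <<s,e>,s> as argument, giving e.
thark : <t,e> — murn needs <s,e>; thark needs t; neither fits.

spad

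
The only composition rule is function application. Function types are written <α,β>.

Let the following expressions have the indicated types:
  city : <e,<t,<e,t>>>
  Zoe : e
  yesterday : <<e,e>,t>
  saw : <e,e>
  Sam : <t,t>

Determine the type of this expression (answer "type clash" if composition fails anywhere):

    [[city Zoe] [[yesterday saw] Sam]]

<e,t>

[city Zoe] — city of type <e,<t,<e,t>>> combines with Zoe of type e: type <t,<e,t>>.
[yesterday saw] — yesterday of type <<e,e>,t> combines with saw of type <e,e>: type t.
[[yesterday saw] Sam] — Sam of type <t,t> combines with [yesterday saw] of type t: type t.
[[city Zoe] [[yesterday saw] Sam]] — [city Zoe] of type <t,<e,t>> combines with [[yesterday saw] Sam] of type t: type <e,t>.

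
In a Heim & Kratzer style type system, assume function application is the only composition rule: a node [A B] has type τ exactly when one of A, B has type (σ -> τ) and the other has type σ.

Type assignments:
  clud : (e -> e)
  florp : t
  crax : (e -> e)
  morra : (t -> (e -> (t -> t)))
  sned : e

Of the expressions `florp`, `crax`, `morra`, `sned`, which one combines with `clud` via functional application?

florp : t — clud needs e; florp needs nothing (atomic); neither fits.
crax : (e -> e) — clud needs e; crax needs e; neither fits.
morra : (t -> (e -> (t -> t))) — clud needs e; morra needs t; neither fits.
sned — combines: clud : (e -> e) takes sned : e as argument, giving e.

sned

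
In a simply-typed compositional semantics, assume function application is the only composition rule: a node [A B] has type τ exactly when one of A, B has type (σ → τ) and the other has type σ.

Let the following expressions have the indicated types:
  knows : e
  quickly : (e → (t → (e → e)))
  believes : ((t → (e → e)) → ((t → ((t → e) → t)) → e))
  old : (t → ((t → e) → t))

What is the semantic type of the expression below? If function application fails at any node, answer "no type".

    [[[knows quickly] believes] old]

e

At [knows quickly], quickly : (e → (t → (e → e))) takes knows : e, giving (t → (e → e)).
At [[knows quickly] believes], believes : ((t → (e → e)) → ((t → ((t → e) → t)) → e)) takes [knows quickly] : (t → (e → e)), giving ((t → ((t → e) → t)) → e).
At [[[knows quickly] believes] old], [[knows quickly] believes] : ((t → ((t → e) → t)) → e) takes old : (t → ((t → e) → t)), giving e.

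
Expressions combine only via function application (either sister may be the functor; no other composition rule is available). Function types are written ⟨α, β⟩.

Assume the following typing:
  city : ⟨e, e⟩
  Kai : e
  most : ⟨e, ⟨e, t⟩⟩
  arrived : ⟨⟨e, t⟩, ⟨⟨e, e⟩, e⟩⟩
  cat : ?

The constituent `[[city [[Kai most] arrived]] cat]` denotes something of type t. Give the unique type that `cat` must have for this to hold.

[[city [[Kai most] arrived]] cat] is required to be t. [city [[Kai most] arrived]] : e cannot yield t as functor, so cat : ⟨e, t⟩.

⟨e, t⟩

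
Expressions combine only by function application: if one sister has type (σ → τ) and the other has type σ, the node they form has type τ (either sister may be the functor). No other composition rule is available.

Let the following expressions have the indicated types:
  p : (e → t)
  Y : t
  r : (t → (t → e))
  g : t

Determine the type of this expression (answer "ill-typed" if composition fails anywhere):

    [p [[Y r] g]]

[Y r]: r is (t → (t → e)), Y is t; result (t → e).
[[Y r] g]: [Y r] is (t → e), g is t; result e.
[p [[Y r] g]]: p is (e → t), [[Y r] g] is e; result t.

t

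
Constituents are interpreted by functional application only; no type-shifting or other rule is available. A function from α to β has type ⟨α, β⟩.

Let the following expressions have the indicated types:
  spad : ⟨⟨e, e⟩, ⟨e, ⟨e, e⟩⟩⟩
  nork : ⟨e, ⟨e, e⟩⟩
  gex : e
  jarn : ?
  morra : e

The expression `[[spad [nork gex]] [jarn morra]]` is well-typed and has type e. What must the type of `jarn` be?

[[spad [nork gex]] [jarn morra]] must have type e. The sister [spad [nork gex]] has type ⟨e, ⟨e, e⟩⟩; that is not a function onto e, so [jarn morra] must be the functor, of type ⟨⟨e, ⟨e, e⟩⟩, e⟩.
[jarn morra] must have type ⟨⟨e, ⟨e, e⟩⟩, e⟩. The sister morra has type e; that is not a function onto ⟨⟨e, ⟨e, e⟩⟩, e⟩, so jarn must be the functor, of type ⟨e, ⟨⟨e, ⟨e, e⟩⟩, e⟩⟩.

⟨e, ⟨⟨e, ⟨e, e⟩⟩, e⟩⟩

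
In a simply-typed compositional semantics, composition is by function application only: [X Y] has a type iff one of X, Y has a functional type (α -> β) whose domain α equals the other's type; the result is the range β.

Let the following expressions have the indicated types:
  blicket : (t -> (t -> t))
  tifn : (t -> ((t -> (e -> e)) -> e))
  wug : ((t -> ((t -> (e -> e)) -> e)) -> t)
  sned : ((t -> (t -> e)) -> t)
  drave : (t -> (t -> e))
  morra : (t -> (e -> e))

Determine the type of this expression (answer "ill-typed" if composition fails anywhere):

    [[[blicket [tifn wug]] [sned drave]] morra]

(e -> e)

At [tifn wug], wug : ((t -> ((t -> (e -> e)) -> e)) -> t) takes tifn : (t -> ((t -> (e -> e)) -> e)), giving t.
At [blicket [tifn wug]], blicket : (t -> (t -> t)) takes [tifn wug] : t, giving (t -> t).
At [sned drave], sned : ((t -> (t -> e)) -> t) takes drave : (t -> (t -> e)), giving t.
At [[blicket [tifn wug]] [sned drave]], [blicket [tifn wug]] : (t -> t) takes [sned drave] : t, giving t.
At [[[blicket [tifn wug]] [sned drave]] morra], morra : (t -> (e -> e)) takes [[blicket [tifn wug]] [sned drave]] : t, giving (e -> e).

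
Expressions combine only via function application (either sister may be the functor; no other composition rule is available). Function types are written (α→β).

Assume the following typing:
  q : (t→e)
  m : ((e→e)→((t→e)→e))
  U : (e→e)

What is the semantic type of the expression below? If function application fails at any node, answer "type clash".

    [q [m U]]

[m U]: ((e→e)→((t→e)→e)) applied to (e→e) yields ((t→e)→e).
[q [m U]]: ((t→e)→e) applied to (t→e) yields e.

e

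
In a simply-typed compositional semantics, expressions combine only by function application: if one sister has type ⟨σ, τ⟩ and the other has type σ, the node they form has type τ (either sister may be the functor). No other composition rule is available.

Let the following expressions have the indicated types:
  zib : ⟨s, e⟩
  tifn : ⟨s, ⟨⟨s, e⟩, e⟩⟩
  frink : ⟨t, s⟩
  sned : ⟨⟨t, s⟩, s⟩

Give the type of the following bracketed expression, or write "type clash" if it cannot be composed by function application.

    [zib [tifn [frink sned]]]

[frink sned] — sned of type ⟨⟨t, s⟩, s⟩ combines with frink of type ⟨t, s⟩: type s.
[tifn [frink sned]] — tifn of type ⟨s, ⟨⟨s, e⟩, e⟩⟩ combines with [frink sned] of type s: type ⟨⟨s, e⟩, e⟩.
[zib [tifn [frink sned]]] — [tifn [frink sned]] of type ⟨⟨s, e⟩, e⟩ combines with zib of type ⟨s, e⟩: type e.

e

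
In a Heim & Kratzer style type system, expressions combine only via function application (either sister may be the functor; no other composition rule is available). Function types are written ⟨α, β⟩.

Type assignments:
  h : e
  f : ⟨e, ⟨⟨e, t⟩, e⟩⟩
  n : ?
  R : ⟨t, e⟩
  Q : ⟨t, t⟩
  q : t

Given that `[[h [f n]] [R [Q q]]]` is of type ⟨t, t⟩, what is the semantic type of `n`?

[[h [f n]] [R [Q q]]] must have type ⟨t, t⟩. The sister [R [Q q]] has type e; that is not a function onto ⟨t, t⟩, so [h [f n]] must be the functor, of type ⟨e, ⟨t, t⟩⟩.
[h [f n]] must have type ⟨e, ⟨t, t⟩⟩. The sister h has type e; that is not a function onto ⟨e, ⟨t, t⟩⟩, so [f n] must be the functor, of type ⟨e, ⟨e, ⟨t, t⟩⟩⟩.
[f n] must have type ⟨e, ⟨e, ⟨t, t⟩⟩⟩. The sister f has type ⟨e, ⟨⟨e, t⟩, e⟩⟩; that is not a function onto ⟨e, ⟨e, ⟨t, t⟩⟩⟩, so n must be the functor, of type ⟨⟨e, ⟨⟨e, t⟩, e⟩⟩, ⟨e, ⟨e, ⟨t, t⟩⟩⟩⟩.

⟨⟨e, ⟨⟨e, t⟩, e⟩⟩, ⟨e, ⟨e, ⟨t, t⟩⟩⟩⟩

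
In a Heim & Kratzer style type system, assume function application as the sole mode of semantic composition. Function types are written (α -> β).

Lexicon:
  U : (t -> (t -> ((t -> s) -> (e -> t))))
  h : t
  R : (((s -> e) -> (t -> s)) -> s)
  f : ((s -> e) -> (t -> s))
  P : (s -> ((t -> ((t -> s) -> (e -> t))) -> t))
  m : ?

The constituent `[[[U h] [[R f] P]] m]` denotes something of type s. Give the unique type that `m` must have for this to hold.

At [[[U h] [[R f] P]] m] (required: s): [[U h] [[R f] P]] is t, which is not a function with range s; hence m is the functor — type (t -> s).

(t -> s)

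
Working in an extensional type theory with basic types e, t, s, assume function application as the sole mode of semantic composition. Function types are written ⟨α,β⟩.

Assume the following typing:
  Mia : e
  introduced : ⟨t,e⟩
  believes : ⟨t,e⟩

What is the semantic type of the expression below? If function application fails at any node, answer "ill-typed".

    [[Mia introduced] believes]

ill-typed

[Mia introduced]: e with ⟨t,e⟩ — neither is a function whose domain matches the other; composition fails here.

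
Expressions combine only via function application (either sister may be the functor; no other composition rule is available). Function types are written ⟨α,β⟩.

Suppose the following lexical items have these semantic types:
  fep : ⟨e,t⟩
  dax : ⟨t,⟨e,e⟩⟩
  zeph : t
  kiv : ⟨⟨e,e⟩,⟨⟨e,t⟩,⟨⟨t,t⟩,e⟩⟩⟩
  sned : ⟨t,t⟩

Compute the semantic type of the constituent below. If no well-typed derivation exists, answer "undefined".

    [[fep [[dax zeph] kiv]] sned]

e

At [dax zeph], dax : ⟨t,⟨e,e⟩⟩ takes zeph : t, giving ⟨e,e⟩.
At [[dax zeph] kiv], kiv : ⟨⟨e,e⟩,⟨⟨e,t⟩,⟨⟨t,t⟩,e⟩⟩⟩ takes [dax zeph] : ⟨e,e⟩, giving ⟨⟨e,t⟩,⟨⟨t,t⟩,e⟩⟩.
At [fep [[dax zeph] kiv]], [[dax zeph] kiv] : ⟨⟨e,t⟩,⟨⟨t,t⟩,e⟩⟩ takes fep : ⟨e,t⟩, giving ⟨⟨t,t⟩,e⟩.
At [[fep [[dax zeph] kiv]] sned], [fep [[dax zeph] kiv]] : ⟨⟨t,t⟩,e⟩ takes sned : ⟨t,t⟩, giving e.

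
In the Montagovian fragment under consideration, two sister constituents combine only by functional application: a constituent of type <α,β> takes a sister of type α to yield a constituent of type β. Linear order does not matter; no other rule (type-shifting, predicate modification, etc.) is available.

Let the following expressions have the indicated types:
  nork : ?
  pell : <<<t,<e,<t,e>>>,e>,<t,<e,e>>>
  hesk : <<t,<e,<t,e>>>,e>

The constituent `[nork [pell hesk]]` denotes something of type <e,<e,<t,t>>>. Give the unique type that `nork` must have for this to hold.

[nork [pell hesk]] must have type <e,<e,<t,t>>>. The sister [pell hesk] has type <t,<e,e>>; that is not a function onto <e,<e,<t,t>>>, so nork must be the functor, of type <<t,<e,e>>,<e,<e,<t,t>>>>.

<<t,<e,e>>,<e,<e,<t,t>>>>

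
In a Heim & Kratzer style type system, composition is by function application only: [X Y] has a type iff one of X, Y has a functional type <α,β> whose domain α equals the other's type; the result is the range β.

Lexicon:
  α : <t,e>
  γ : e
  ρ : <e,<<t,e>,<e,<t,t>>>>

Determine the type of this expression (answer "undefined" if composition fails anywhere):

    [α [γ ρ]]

<e,<t,t>>

[γ ρ]: functor ρ : <e,<<t,e>,<e,<t,t>>>>, argument γ : e; result <<t,e>,<e,<t,t>>>.
[α [γ ρ]]: functor [γ ρ] : <<t,e>,<e,<t,t>>>, argument α : <t,e>; result <e,<t,t>>.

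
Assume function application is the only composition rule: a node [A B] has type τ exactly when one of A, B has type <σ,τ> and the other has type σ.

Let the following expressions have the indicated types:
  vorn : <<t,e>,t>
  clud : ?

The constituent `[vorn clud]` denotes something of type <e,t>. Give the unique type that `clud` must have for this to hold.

<<<t,e>,t>,<e,t>>

For [vorn clud] to have type <e,t> with vorn of type <<t,e>,t>, clud must be the function: clud : <<<t,e>,t>,<e,t>>.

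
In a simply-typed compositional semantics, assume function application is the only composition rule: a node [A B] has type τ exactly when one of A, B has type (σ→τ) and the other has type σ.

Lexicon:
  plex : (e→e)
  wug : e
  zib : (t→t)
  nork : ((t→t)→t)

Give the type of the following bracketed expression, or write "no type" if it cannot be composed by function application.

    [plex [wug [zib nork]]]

no type

[zib nork]: nork is ((t→t)→t), zib is (t→t); result t.
At [wug [zib nork]]: neither e nor t can take the other as argument; the node is ill-typed.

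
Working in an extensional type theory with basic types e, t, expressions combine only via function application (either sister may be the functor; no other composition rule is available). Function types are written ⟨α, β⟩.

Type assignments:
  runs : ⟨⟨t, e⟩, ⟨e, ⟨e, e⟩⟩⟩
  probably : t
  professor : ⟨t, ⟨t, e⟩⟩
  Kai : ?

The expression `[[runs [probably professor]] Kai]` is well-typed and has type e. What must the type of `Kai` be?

[[runs [probably professor]] Kai] is required to be e. [runs [probably professor]] : ⟨e, ⟨e, e⟩⟩ cannot yield e as functor, so Kai : ⟨⟨e, ⟨e, e⟩⟩, e⟩.

⟨⟨e, ⟨e, e⟩⟩, e⟩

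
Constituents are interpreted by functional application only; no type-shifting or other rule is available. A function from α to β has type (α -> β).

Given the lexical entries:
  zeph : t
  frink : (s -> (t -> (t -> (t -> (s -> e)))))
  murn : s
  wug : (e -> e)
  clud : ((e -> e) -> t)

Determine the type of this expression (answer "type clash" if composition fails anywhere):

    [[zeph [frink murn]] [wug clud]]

[frink murn]: frink is (s -> (t -> (t -> (t -> (s -> e))))), murn is s; result (t -> (t -> (t -> (s -> e)))).
[zeph [frink murn]]: [frink murn] is (t -> (t -> (t -> (s -> e)))), zeph is t; result (t -> (t -> (s -> e))).
[wug clud]: clud is ((e -> e) -> t), wug is (e -> e); result t.
[[zeph [frink murn]] [wug clud]]: [zeph [frink murn]] is (t -> (t -> (s -> e))), [wug clud] is t; result (t -> (s -> e)).

(t -> (s -> e))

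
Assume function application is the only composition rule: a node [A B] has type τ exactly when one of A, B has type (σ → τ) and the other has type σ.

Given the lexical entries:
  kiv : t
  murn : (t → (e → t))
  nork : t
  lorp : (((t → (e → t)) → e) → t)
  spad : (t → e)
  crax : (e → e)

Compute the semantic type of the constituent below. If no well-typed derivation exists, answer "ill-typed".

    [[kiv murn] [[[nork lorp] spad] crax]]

[kiv murn]: functor murn : (t → (e → t)), argument kiv : t; result (e → t).
[nork lorp]: t with (((t → (e → t)) → e) → t) — neither is a function whose domain matches the other; composition fails here.

ill-typed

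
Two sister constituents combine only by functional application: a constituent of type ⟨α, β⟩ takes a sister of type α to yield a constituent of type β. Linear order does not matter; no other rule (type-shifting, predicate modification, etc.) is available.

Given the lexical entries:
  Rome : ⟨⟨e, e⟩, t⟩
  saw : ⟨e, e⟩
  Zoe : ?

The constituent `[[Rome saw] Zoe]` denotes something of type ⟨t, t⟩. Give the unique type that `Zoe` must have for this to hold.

At [[Rome saw] Zoe] (required: ⟨t, t⟩): [Rome saw] is t, which is not a function with range ⟨t, t⟩; hence Zoe is the functor — type ⟨t, ⟨t, t⟩⟩.

⟨t, ⟨t, t⟩⟩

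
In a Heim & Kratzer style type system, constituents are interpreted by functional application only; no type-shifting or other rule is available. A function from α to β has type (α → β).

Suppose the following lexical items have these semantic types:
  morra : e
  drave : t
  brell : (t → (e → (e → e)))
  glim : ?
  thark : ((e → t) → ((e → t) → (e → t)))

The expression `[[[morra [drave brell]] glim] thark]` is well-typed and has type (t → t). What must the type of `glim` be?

At [[[morra [drave brell]] glim] thark] (required: (t → t)): thark is ((e → t) → ((e → t) → (e → t))), which is not a function with range (t → t); hence [[morra [drave brell]] glim] is the functor — type (((e → t) → ((e → t) → (e → t))) → (t → t)).
At [[morra [drave brell]] glim] (required: (((e → t) → ((e → t) → (e → t))) → (t → t))): [morra [drave brell]] is (e → e), which is not a function with range (((e → t) → ((e → t) → (e → t))) → (t → t)); hence glim is the functor — type ((e → e) → (((e → t) → ((e → t) → (e → t))) → (t → t))).

((e → e) → (((e → t) → ((e → t) → (e → t))) → (t → t)))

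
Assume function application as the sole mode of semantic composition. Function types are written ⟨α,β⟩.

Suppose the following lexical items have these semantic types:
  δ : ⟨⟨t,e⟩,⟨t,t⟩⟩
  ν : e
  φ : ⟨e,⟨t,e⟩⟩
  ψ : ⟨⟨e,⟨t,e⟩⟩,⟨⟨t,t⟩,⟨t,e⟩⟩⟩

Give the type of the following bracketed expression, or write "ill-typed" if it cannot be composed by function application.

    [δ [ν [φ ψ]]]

At [φ ψ], ψ : ⟨⟨e,⟨t,e⟩⟩,⟨⟨t,t⟩,⟨t,e⟩⟩⟩ takes φ : ⟨e,⟨t,e⟩⟩, giving ⟨⟨t,t⟩,⟨t,e⟩⟩.
[ν [φ ψ]]: e with ⟨⟨t,t⟩,⟨t,e⟩⟩ — neither is a function whose domain matches the other; composition fails here.

ill-typed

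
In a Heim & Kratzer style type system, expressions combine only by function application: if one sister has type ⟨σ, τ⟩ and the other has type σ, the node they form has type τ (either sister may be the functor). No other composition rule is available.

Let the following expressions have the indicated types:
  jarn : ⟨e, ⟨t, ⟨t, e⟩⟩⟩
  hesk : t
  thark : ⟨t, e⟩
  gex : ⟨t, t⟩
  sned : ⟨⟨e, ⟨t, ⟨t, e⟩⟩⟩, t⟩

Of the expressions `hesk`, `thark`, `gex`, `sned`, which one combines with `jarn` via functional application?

hesk : t — does not combine with jarn.
thark : ⟨t, e⟩ — does not combine with jarn.
gex : ⟨t, t⟩ — does not combine with jarn.
sned — combines: sned : ⟨⟨e, ⟨t, ⟨t, e⟩⟩⟩, t⟩ takes jarn : ⟨e, ⟨t, ⟨t, e⟩⟩⟩ as argument, giving t.

sned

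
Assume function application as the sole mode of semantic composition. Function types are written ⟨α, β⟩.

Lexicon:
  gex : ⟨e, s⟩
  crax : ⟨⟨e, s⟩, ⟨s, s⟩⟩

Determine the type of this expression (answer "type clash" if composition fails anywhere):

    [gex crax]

⟨s, s⟩

[gex crax]: functor crax : ⟨⟨e, s⟩, ⟨s, s⟩⟩, argument gex : ⟨e, s⟩; result ⟨s, s⟩.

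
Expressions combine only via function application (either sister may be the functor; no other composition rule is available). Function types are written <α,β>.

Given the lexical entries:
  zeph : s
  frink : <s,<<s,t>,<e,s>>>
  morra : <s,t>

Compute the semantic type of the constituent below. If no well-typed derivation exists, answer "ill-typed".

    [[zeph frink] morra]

[zeph frink] — frink of type <s,<<s,t>,<e,s>>> combines with zeph of type s: type <<s,t>,<e,s>>.
[[zeph frink] morra] — [zeph frink] of type <<s,t>,<e,s>> combines with morra of type <s,t>: type <e,s>.

<e,s>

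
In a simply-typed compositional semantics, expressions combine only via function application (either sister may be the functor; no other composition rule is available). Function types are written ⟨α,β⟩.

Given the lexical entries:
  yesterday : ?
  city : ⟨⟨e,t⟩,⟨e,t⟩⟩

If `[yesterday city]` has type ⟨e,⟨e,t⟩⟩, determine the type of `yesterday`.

⟨⟨⟨e,t⟩,⟨e,t⟩⟩,⟨e,⟨e,t⟩⟩⟩

[yesterday city] is required to be ⟨e,⟨e,t⟩⟩. city : ⟨⟨e,t⟩,⟨e,t⟩⟩ cannot yield ⟨e,⟨e,t⟩⟩ as functor, so yesterday : ⟨⟨⟨e,t⟩,⟨e,t⟩⟩,⟨e,⟨e,t⟩⟩⟩.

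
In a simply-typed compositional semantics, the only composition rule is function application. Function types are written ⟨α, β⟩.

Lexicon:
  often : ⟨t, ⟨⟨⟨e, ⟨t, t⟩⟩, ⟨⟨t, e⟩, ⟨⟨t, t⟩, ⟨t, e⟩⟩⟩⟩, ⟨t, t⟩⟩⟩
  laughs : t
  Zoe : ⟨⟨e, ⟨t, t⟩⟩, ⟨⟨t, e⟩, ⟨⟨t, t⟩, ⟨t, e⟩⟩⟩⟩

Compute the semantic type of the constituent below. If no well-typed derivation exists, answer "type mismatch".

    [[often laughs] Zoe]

At [often laughs], often : ⟨t, ⟨⟨⟨e, ⟨t, t⟩⟩, ⟨⟨t, e⟩, ⟨⟨t, t⟩, ⟨t, e⟩⟩⟩⟩, ⟨t, t⟩⟩⟩ takes laughs : t, giving ⟨⟨⟨e, ⟨t, t⟩⟩, ⟨⟨t, e⟩, ⟨⟨t, t⟩, ⟨t, e⟩⟩⟩⟩, ⟨t, t⟩⟩.
At [[often laughs] Zoe], [often laughs] : ⟨⟨⟨e, ⟨t, t⟩⟩, ⟨⟨t, e⟩, ⟨⟨t, t⟩, ⟨t, e⟩⟩⟩⟩, ⟨t, t⟩⟩ takes Zoe : ⟨⟨e, ⟨t, t⟩⟩, ⟨⟨t, e⟩, ⟨⟨t, t⟩, ⟨t, e⟩⟩⟩⟩, giving ⟨t, t⟩.

⟨t, t⟩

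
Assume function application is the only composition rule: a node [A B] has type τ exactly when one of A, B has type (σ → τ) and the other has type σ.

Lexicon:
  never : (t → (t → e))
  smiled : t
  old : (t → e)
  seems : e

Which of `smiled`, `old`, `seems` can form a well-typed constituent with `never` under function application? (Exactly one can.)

smiled

smiled — combines: never : (t → (t → e)) takes smiled : t as argument, giving (t → e).
old : (t → e) — no; never wants t, and old wants t.
seems : e — no; never wants t, and seems wants nothing (atomic).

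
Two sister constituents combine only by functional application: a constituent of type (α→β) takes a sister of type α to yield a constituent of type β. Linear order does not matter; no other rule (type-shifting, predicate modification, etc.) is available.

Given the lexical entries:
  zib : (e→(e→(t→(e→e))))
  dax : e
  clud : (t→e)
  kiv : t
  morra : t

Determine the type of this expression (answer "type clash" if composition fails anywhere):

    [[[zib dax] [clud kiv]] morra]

(e→e)

[zib dax]: zib is (e→(e→(t→(e→e)))), dax is e; result (e→(t→(e→e))).
[clud kiv]: clud is (t→e), kiv is t; result e.
[[zib dax] [clud kiv]]: [zib dax] is (e→(t→(e→e))), [clud kiv] is e; result (t→(e→e)).
[[[zib dax] [clud kiv]] morra]: [[zib dax] [clud kiv]] is (t→(e→e)), morra is t; result (e→e).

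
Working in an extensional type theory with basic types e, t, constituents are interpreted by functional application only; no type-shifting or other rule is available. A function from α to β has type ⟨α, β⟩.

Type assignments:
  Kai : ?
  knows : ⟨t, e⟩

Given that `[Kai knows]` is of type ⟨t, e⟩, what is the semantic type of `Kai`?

⟨⟨t, e⟩, ⟨t, e⟩⟩

[Kai knows] is required to be ⟨t, e⟩. knows : ⟨t, e⟩ cannot yield ⟨t, e⟩ as functor, so Kai : ⟨⟨t, e⟩, ⟨t, e⟩⟩.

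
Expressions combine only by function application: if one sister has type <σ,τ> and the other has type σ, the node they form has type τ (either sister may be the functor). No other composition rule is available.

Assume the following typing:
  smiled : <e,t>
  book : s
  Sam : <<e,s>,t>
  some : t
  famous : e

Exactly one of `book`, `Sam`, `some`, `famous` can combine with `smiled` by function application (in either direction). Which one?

book : s — does not combine with smiled.
Sam : <<e,s>,t> — does not combine with smiled.
some : t — does not combine with smiled.
famous — combines: smiled : <e,t> takes famous : e as argument, giving t.

famous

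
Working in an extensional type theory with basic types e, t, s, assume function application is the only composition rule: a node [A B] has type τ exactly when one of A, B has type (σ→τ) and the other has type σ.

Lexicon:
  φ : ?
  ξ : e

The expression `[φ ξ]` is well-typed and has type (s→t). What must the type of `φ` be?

(e→(s→t))

[φ ξ] is required to be (s→t). ξ : e cannot yield (s→t) as functor, so φ : (e→(s→t)).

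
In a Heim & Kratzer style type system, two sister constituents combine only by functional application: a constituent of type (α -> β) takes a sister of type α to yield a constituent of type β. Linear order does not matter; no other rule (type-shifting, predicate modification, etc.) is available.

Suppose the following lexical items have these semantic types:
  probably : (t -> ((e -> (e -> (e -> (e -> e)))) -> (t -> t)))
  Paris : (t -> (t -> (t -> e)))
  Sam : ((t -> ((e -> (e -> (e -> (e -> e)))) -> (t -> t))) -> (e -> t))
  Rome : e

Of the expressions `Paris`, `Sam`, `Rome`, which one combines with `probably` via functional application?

Sam

Paris : (t -> (t -> (t -> e))) — probably needs t; Paris needs t; neither fits.
Sam — combines: Sam : ((t -> ((e -> (e -> (e -> (e -> e)))) -> (t -> t))) -> (e -> t)) takes probably : (t -> ((e -> (e -> (e -> (e -> e)))) -> (t -> t))) as argument, giving (e -> t).
Rome : e — probably needs t; Rome needs nothing (atomic); neither fits.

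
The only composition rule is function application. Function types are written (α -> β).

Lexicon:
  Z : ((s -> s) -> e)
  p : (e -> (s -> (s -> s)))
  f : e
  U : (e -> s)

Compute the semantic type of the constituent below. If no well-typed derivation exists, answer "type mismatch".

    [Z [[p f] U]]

type mismatch

[p f]: functor p : (e -> (s -> (s -> s))), argument f : e; result (s -> (s -> s)).
[[p f] U]: (s -> (s -> s)) and (e -> s) cannot combine by function application — type clash.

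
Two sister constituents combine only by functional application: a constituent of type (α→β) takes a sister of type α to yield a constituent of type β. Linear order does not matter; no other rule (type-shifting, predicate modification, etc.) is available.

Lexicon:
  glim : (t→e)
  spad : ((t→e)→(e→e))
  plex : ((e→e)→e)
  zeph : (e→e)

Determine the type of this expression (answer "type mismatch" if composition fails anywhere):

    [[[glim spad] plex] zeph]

At [glim spad], spad : ((t→e)→(e→e)) takes glim : (t→e), giving (e→e).
At [[glim spad] plex], plex : ((e→e)→e) takes [glim spad] : (e→e), giving e.
At [[[glim spad] plex] zeph], zeph : (e→e) takes [[glim spad] plex] : e, giving e.

e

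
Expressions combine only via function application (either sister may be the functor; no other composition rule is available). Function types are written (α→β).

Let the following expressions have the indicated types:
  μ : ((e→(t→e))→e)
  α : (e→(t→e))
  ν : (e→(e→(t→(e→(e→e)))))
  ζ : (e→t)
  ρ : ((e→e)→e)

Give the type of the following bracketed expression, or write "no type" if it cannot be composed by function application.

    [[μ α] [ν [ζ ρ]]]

[μ α]: ((e→(t→e))→e) applied to (e→(t→e)) yields e.
At [ζ ρ]: neither (e→t) nor ((e→e)→e) can take the other as argument; the node is ill-typed.

no type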